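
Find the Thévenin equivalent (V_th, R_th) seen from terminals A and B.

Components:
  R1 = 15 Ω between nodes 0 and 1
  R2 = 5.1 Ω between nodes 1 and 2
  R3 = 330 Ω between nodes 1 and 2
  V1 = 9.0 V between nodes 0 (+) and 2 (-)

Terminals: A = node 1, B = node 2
Step 1 — V_th is the open-circuit voltage V_A - V_B (nothing connected across the terminals).
Nodal analysis, taking node 2 as the 0 V reference.
Source V1 fixes V_0 = 9 V.
KCL at each unknown node (sum of currents leaving = 0; resistances in Ω):
  Node 1: (V_1 - 9)/15 + (V_1 - 0)/5.1 + (V_1 - 0)/330 = 0
Collecting terms: 0.2658 × V_1 = 0.6  =>  V_1 = 2.258 V
V_th = V_1 - V_2 = 2.258 - 0 = 2.258 V
Step 2 — R_th: zero the source — replace V1 by a short circuit (node 2 merges into node 0) — and find the resistance seen between A (node 1) and B (node 0).
Reduce the network between node 1 (A) and node 0 (B) by series/parallel combination:
  Rp1 = R1 ‖ R2 ‖ R3 (parallel, all between nodes 0 and 1) = 1/(1/15 + 1/5.1 + 1/330) = 3.763 Ω
R_th = 3.763 Ω

Final answer: V_th = 2.258 V, R_th = 3.763 Ω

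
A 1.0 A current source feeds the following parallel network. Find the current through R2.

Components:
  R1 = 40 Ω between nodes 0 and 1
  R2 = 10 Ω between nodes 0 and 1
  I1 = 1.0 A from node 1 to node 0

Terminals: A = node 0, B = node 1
All resistors sit directly between nodes 0 and 1, so they are in parallel and share one voltage V; the full source current 1 A splits among them.
1/R_par = 1/40 + 1/10 = 0.125 S  =>  R_par = 8 Ω
V = I × R_par = 1 × 8 = 8 V
I_R2 = V/R2 = 8/10 = 0.8 A

Final answer: 0.8 A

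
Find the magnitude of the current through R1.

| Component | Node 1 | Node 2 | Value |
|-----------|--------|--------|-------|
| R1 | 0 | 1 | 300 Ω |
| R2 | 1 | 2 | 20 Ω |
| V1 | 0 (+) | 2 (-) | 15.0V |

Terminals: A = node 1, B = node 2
Nodal analysis, taking node 2 as the 0 V reference.
Source V1 fixes V_0 = 15 V.
KCL at each unknown node (sum of currents leaving = 0; resistances in Ω):
  Node 1: (V_1 - 15)/300 + (V_1 - 0)/20 = 0
Collecting terms: 0.05333 × V_1 = 0.05  =>  V_1 = 0.9375 V
I_R1 = (V_0 - V_1)/R1 = (15 - 0.9375)/300 = 0.04688 A
|I_R1| = 0.04688 A

Final answer: |I_R1| = 0.04688 A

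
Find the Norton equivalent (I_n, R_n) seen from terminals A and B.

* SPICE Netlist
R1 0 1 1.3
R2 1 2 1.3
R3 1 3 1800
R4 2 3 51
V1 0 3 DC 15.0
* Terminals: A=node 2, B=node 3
Find the Thévenin equivalent first; then I_n = V_th/R_th and R_n = R_th.
Step 1 — V_th is the open-circuit voltage V_A - V_B (nothing connected across the terminals).
Nodal analysis, taking node 3 as the 0 V reference.
Source V1 fixes V_0 = 15 V.
KCL at each unknown node (sum of currents leaving = 0; resistances in Ω):
  Node 1: (V_1 - 15)/1.3 + (V_1 - V_2)/1.3 + (V_1 - 0)/1800 = 0
  Node 2: (V_2 - V_1)/1.3 + (V_2 - 0)/51 = 0
Collecting terms (coefficients in siemens):
  1.539·V_1 - 0.7692·V_2 = 11.54
  0.7888·V_2 - 0.7692·V_1 = 0
Determinant D = (1.539)(0.7888) - (-0.7692)(-0.7692) = 0.6223
V_1 = [(11.54)(0.7888) - (-0.7692)(0)]/D = 14.63 V
V_2 = [(1.539)(0) - (11.54)(-0.7692)]/D = 14.26 V
V_th = V_2 - V_3 = 14.26 - 0 = 14.26 V
Step 2 — R_th: zero the source — replace V1 by a short circuit (node 3 merges into node 0) — and find the resistance seen between A (node 2) and B (node 0).
Reduce the network between node 2 (A) and node 0 (B) by series/parallel combination:
  Rp1 = R1 ‖ R3 (parallel, both between nodes 0 and 1) = 1/(1/1.3 + 1/1800) = 1.299 Ω
  Rs1 = R2 + Rp1 (series, joined only at node 1) = 1.3 + 1.299 = 2.599 Ω
  Rp2 = R4 ‖ Rs1 (parallel, both between nodes 0 and 2) = 1/(1/51 + 1/2.599) = 2.473 Ω
R_th = 2.473 Ω
I_n = V_th/R_th = 14.26/2.473 = 5.767 A, and R_n = R_th = 2.473 Ω

Final answer: I_n = 5.767 A, R_n = 2.473 Ω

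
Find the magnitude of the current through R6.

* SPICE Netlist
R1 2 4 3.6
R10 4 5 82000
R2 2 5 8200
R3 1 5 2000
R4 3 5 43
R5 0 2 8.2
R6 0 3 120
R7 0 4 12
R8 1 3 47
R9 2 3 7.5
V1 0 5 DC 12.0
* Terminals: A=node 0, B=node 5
Nodal analysis, taking node 5 as the 0 V reference.
Source V1 fixes V_0 = 12 V.
KCL at each unknown node (sum of currents leaving = 0; resistances in Ω):
  Node 1: (V_1 - 0)/2000 + (V_1 - V_3)/47 = 0
  Node 2: (V_2 - V_4)/3.6 + (V_2 - 0)/8200 + (V_2 - 12)/8.2 + (V_2 - V_3)/7.5 = 0
  Node 3: (V_3 - 0)/43 + (V_3 - 12)/120 + (V_3 - V_1)/47 + (V_3 - V_2)/7.5 = 0
  Node 4: (V_4 - V_2)/3.6 + (V_4 - 12)/12 + (V_4 - 0)/82000 = 0
Collecting terms (coefficients in siemens):
  0.02178·V_1 - 0.02128·V_3 = 0
  0.5332·V_2 - 0.1333·V_3 - 0.2778·V_4 = 1.463
  0.1862·V_3 - 0.02128·V_1 - 0.1333·V_2 = 0.1
  0.3611·V_4 - 0.2778·V_2 = 1
Solving these 4 simultaneous equations (Gaussian elimination) gives:
  V_1 = 9.183 V, V_2 = 10.91 V, V_3 = 9.398 V, V_4 = 11.16 V
I_R6 = (V_0 - V_3)/R6 = (12 - 9.398)/120 = 0.02168 A
|I_R6| = 0.02168 A

Final answer: |I_R6| = 0.02168 A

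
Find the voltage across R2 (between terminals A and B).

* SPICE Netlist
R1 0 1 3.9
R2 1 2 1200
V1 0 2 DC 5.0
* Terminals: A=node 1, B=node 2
R1 and R2 are in series across V1 (node 0 → node 1 → node 2), and the output A–B is taken across R2, so this is a voltage divider.
Series current: I = V1/(R1 + R2) = 5/(3.9 + 1200) = 5/1204 = 0.004153 A
V_R2 = I × R2 = V1 × R2/(R1 + R2) = 5 × 1200/1204 = 4.984 V

Final answer: 4.984 V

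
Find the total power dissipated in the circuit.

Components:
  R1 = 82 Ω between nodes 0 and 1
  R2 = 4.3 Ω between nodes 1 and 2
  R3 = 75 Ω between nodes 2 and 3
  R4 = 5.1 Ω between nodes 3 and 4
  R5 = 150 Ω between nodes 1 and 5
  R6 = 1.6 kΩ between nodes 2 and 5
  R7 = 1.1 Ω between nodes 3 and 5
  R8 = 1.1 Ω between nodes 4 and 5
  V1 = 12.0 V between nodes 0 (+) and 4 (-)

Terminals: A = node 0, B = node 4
Nodal analysis, taking node 4 as the 0 V reference.
Source V1 fixes V_0 = 12 V.
KCL at each unknown node (sum of currents leaving = 0; resistances in Ω):
  Node 1: (V_1 - 12)/82 + (V_1 - V_2)/4.3 + (V_1 - V_5)/150 = 0
  Node 2: (V_2 - V_1)/4.3 + (V_2 - V_3)/75 + (V_2 - V_5)/1600 = 0
  Node 3: (V_3 - V_2)/75 + (V_3 - 0)/5.1 + (V_3 - V_5)/1.1 = 0
  Node 5: (V_5 - V_1)/150 + (V_5 - V_2)/1600 + (V_5 - V_3)/1.1 + (V_5 - 0)/1.1 = 0
Collecting terms (coefficients in siemens):
  0.2514·V_1 - 0.2326·V_2 - 0.006667·V_5 = 0.1463
  0.2465·V_2 - 0.2326·V_1 - 0.01333·V_3 - 0.000625·V_5 = 0
  1.119·V_3 - 0.01333·V_2 - 0.9091·V_5 = 0
  1.825·V_5 - 0.006667·V_1 - 0.000625·V_2 - 0.9091·V_3 = 0
Solving these 4 simultaneous equations (Gaussian elimination) gives:
  V_1 = 4.63 V, V_2 = 4.374 V, V_3 = 0.1127 V, V_5 = 0.07455 V
Power in each resistor, P = (ΔV)²/R:
  P_R1 = (12 - 4.63)²/82 = 0.6624 W
  P_R2 = (4.63 - 4.374)²/4.3 = 0.01523 W
  P_R3 = (4.374 - 0.1127)²/75 = 0.2421 W
  P_R4 = (0.1127 - 0)²/5.1 = 0.002492 W
  P_R5 = (4.63 - 0.07455)²/150 = 0.1384 W
  P_R6 = (4.374 - 0.07455)²/1600 = 0.01155 W
  P_R7 = (0.1127 - 0.07455)²/1.1 = 0.001326 W
  P_R8 = (0 - 0.07455)²/1.1 = 0.005052 W
P_total = P_R1 + P_R2 + P_R3 + P_R4 + P_R5 + P_R6 + P_R7 + P_R8 = 1.079 W

Final answer: 1.079 W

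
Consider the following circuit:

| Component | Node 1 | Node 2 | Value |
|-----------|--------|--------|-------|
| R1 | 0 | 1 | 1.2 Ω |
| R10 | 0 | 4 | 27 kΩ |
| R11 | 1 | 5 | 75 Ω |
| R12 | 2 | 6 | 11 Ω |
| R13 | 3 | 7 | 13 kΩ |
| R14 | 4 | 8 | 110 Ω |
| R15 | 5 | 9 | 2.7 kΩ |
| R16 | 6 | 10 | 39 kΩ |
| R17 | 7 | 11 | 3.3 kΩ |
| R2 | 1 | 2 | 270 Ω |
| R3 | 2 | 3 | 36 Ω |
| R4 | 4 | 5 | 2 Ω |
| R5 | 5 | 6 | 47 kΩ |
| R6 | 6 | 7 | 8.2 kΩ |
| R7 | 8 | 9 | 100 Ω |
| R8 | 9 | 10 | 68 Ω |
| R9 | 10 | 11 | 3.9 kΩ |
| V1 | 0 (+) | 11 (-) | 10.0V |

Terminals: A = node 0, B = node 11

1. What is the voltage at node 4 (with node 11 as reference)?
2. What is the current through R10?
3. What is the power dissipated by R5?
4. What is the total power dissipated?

Nodal analysis, taking node 11 as the 0 V reference.
Source V1 fixes V_0 = 10 V.
KCL at each unknown node (sum of currents leaving = 0; resistances in Ω):
  Node 1: (V_1 - 10)/1.2 + (V_1 - V_2)/270 + (V_1 - V_5)/75 = 0
  Node 2: (V_2 - V_1)/270 + (V_2 - V_3)/36 + (V_2 - V_6)/11 = 0
  Node 3: (V_3 - V_2)/36 + (V_3 - V_7)/13000 = 0
  Node 4: (V_4 - V_5)/2 + (V_4 - 10)/27000 + (V_4 - V_8)/110 = 0
  Node 5: (V_5 - V_4)/2 + (V_5 - V_6)/47000 + (V_5 - V_1)/75 + (V_5 - V_9)/2700 = 0
  Node 6: (V_6 - V_5)/47000 + (V_6 - V_7)/8200 + (V_6 - V_2)/11 + (V_6 - V_10)/39000 = 0
  Node 7: (V_7 - V_6)/8200 + (V_7 - V_3)/13000 + (V_7 - 0)/3300 = 0
  Node 8: (V_8 - V_9)/100 + (V_8 - V_4)/110 = 0
  Node 9: (V_9 - V_8)/100 + (V_9 - V_10)/68 + (V_9 - V_5)/2700 = 0
  Node 10: (V_10 - V_9)/68 + (V_10 - 0)/3900 + (V_10 - V_6)/39000 = 0
Collecting terms (coefficients in siemens):
  0.8504·V_1 - 0.003704·V_2 - 0.01333·V_5 = 8.333
  0.1224·V_2 - 0.003704·V_1 - 0.02778·V_3 - 0.09091·V_6 = 0
  0.02785·V_3 - 0.02778·V_2 - 0.00007692·V_7 = 0
  0.5091·V_4 - 0.5·V_5 - 0.009091·V_8 = 0.0003704
  0.5137·V_5 - 0.01333·V_1 - 0.5·V_4 - 0.00002128·V_6 - 0.0003704·V_9 = 0
  0.09108·V_6 - 0.09091·V_2 - 0.00002128·V_5 - 0.000122·V_7 - 0.00002564·V_10 = 0
  0.0005019·V_7 - 0.00007692·V_3 - 0.000122·V_6 = 0
  0.01909·V_8 - 0.009091·V_4 - 0.01·V_9 = 0
  0.02508·V_9 - 0.0003704·V_5 - 0.01·V_8 - 0.01471·V_10 = 0
  0.01499·V_10 - 0.00002564·V_6 - 0.01471·V_9 = 0
Solving these 10 simultaneous equations (Gaussian elimination) gives:
  V_1 = 9.996 V, V_2 = 9.68 V, V_3 = 9.664 V, V_4 = 9.816 V
  V_5 = 9.82 V, V_6 = 9.672 V, V_7 = 3.831 V, V_8 = 9.576 V
  V_9 = 9.359 V, V_10 = 9.199 V
Part 1:
  Read off the nodal solution: V_4 = 9.816 V
Part 2:
  I_R10 = (V_0 - V_4)/R10 = (10 - 9.816)/27000 = 0.000006825 A
  Magnitude: I_R10 = 0.000006825 A
Part 3:
  I_R5 = (V_5 - V_6)/R5 = (9.82 - 9.672)/47000 = 0.000003151 A
  P_R5 = I_R5² × R5 = (0.000003151)² × 47000 = 0.0000004666 W
Part 4:
  Power in each resistor, P = (ΔV)²/R:
    P_R1 = (10 - 9.996)²/1.2 = 0.00001481 W
    P_R2 = (9.996 - 9.68)²/270 = 0.0003696 W
    P_R3 = (9.68 - 9.664)²/36 = 0.000007247 W
    P_R4 = (9.816 - 9.82)²/2 = 0.000009409 W
    P_R5 = (9.82 - 9.672)²/47000 = 0.0000004666 W
    P_R6 = (9.672 - 3.831)²/8200 = 0.00416 W
    P_R7 = (9.576 - 9.359)²/100 = 0.0004734 W
    P_R8 = (9.359 - 9.199)²/68 = 0.0003745 W
    P_R9 = (9.199 - 0)²/3900 = 0.0217 W
    P_R10 = (10 - 9.816)²/27000 = 0.000001258 W
    P_R11 = (9.996 - 9.82)²/75 = 0.0004117 W
    P_R12 = (9.68 - 9.672)²/11 = 0.000005722 W
    P_R13 = (9.664 - 3.831)²/13000 = 0.002617 W
    P_R14 = (9.816 - 9.576)²/110 = 0.0005208 W
    P_R15 = (9.82 - 9.359)²/2700 = 0.0000788 W
    P_R16 = (9.672 - 9.199)²/39000 = 0.00000573 W
    P_R17 = (3.831 - 0)²/3300 = 0.004448 W
  P_total = P_R1 + P_R2 + P_R3 + P_R4 + P_R5 + P_R6 + P_R7 + P_R8 + P_R9 + P_R10 + P_R11 + P_R12 + P_R13 + P_R14 + P_R15 + P_R16 + P_R17 = 0.0352 W

Final answers:
1. V_4 = 9.816 V
2. I_R10 = 6.825e-06 A
3. P_R5 = 4.666e-07 W
4. P_total = 0.0352 W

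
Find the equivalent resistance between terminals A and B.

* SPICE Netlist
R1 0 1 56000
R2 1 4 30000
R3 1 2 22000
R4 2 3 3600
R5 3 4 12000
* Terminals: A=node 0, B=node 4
Reduce the network between node 0 (A) and node 4 (B) by series/parallel combination:
  Rs1 = R3 + R4 (series, joined only at node 2) = 22000 + 3600 = 25600 Ω
  Rs2 = R5 + Rs1 (series, joined only at node 3) = 12000 + 25600 = 37600 Ω
  Rp1 = R2 ‖ Rs2 (parallel, both between nodes 1 and 4) = 1/(1/30000 + 1/37600) = 16690 Ω
  Rs3 = R1 + Rp1 (series, joined only at node 1) = 56000 + 16690 = 72690 Ω
R_eq = 72.69 kΩ

Final answer: 72.69 kΩ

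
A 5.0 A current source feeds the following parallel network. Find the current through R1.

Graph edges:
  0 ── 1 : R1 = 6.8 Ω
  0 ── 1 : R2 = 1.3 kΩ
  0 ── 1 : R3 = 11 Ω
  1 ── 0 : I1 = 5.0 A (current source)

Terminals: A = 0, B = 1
All resistors sit directly between nodes 0 and 1, so they are in parallel and share one voltage V; the full source current 5 A splits among them.
1/R_par = 1/6.8 + 1/1300 + 1/11 = 0.2387 S  =>  R_par = 4.189 Ω
V = I × R_par = 5 × 4.189 = 20.94 V
I_R1 = V/R1 = 20.94/6.8 = 3.08 A

Final answer: 3.08 A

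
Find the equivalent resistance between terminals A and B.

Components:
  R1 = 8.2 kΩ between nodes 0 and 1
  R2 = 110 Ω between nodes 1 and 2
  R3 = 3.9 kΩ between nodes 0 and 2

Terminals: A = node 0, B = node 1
Reduce the network between node 0 (A) and node 1 (B) by series/parallel combination:
  Rs1 = R3 + R2 (series, joined only at node 2) = 3900 + 110 = 4010 Ω
  Rp1 = R1 ‖ Rs1 (parallel, both between nodes 0 and 1) = 1/(1/8200 + 1/4010) = 2693 Ω
R_eq = 2.693 kΩ

Final answer: 2.693 kΩ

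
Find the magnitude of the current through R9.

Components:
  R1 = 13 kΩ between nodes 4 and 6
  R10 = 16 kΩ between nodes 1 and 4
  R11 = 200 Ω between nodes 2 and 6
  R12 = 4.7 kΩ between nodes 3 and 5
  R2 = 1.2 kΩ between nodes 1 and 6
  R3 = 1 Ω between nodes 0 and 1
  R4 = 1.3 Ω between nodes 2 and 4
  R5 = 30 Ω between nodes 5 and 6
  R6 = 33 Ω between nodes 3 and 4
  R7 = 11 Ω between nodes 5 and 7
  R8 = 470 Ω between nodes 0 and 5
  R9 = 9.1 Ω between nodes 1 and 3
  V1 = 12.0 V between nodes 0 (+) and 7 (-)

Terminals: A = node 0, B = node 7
Nodal analysis, taking node 7 as the 0 V reference.
Source V1 fixes V_0 = 12 V.
KCL at each unknown node (sum of currents leaving = 0; resistances in Ω):
  Node 1: (V_1 - V_6)/1200 + (V_1 - 12)/1 + (V_1 - V_3)/9.1 + (V_1 - V_4)/16000 = 0
  Node 2: (V_2 - V_4)/1.3 + (V_2 - V_6)/200 = 0
  Node 3: (V_3 - V_4)/33 + (V_3 - V_1)/9.1 + (V_3 - V_5)/4700 = 0
  Node 4: (V_4 - V_6)/13000 + (V_4 - V_2)/1.3 + (V_4 - V_3)/33 + (V_4 - V_1)/16000 = 0
  Node 5: (V_5 - V_6)/30 + (V_5 - 0)/11 + (V_5 - 12)/470 + (V_5 - V_3)/4700 = 0
  Node 6: (V_6 - V_4)/13000 + (V_6 - V_1)/1200 + (V_6 - V_5)/30 + (V_6 - V_2)/200 = 0
Collecting terms (coefficients in siemens):
  1.111·V_1 - 0.1099·V_3 - 0.0000625·V_4 - 0.0008333·V_6 = 12
  0.7742·V_2 - 0.7692·V_4 - 0.005·V_6 = 0
  0.1404·V_3 - 0.1099·V_1 - 0.0303·V_4 - 0.0002128·V_5 = 0
  0.7997·V_4 - 0.0000625·V_1 - 0.7692·V_2 - 0.0303·V_3 - 0.00007692·V_6 = 0
  0.1266·V_5 - 0.0002128·V_3 - 0.03333·V_6 = 0.02553
  0.03924·V_6 - 0.0008333·V_1 - 0.005·V_2 - 0.00007692·V_4 - 0.03333·V_5 = 0
Solving these 6 simultaneous equations (Gaussian elimination) gives:
  V_1 = 11.95 V, V_2 = 10.19 V, V_3 = 11.56 V, V_4 = 10.24 V
  V_5 = 0.818 V, V_6 = 2.267 V
I_R9 = (V_1 - V_3)/R9 = (11.95 - 11.56)/9.1 = 0.0424 A
|I_R9| = 0.0424 A

Final answer: |I_R9| = 0.0424 A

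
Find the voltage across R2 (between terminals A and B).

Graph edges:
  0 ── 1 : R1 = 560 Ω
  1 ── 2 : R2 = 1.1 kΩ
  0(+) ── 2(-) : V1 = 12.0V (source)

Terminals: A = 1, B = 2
R1 and R2 are in series across V1 (node 0 → node 1 → node 2), and the output A–B is taken across R2, so this is a voltage divider.
Series current: I = V1/(R1 + R2) = 12/(560 + 1100) = 12/1660 = 0.007229 A
V_R2 = I × R2 = V1 × R2/(R1 + R2) = 12 × 1100/1660 = 7.952 V

Final answer: 7.952 V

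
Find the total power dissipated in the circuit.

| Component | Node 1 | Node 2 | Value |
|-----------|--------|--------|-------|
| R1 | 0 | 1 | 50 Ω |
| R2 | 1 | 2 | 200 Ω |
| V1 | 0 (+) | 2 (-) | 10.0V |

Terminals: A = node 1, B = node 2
Nodal analysis, taking node 2 as the 0 V reference.
Source V1 fixes V_0 = 10 V.
KCL at each unknown node (sum of currents leaving = 0; resistances in Ω):
  Node 1: (V_1 - 10)/50 + (V_1 - 0)/200 = 0
Collecting terms: 0.025 × V_1 = 0.2  =>  V_1 = 8 V
Power in each resistor, P = (ΔV)²/R:
  P_R1 = (10 - 8)²/50 = 0.08 W
  P_R2 = (8 - 0)²/200 = 0.32 W
P_total = P_R1 + P_R2 = 0.4 W

Final answer: 0.4 W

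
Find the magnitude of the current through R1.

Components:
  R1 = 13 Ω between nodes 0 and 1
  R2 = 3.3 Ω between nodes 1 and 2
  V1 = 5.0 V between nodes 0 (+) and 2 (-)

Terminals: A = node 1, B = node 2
Nodal analysis, taking node 2 as the 0 V reference.
Source V1 fixes V_0 = 5 V.
KCL at each unknown node (sum of currents leaving = 0; resistances in Ω):
  Node 1: (V_1 - 5)/13 + (V_1 - 0)/3.3 = 0
Collecting terms: 0.38 × V_1 = 0.3846  =>  V_1 = 1.012 V
I_R1 = (V_0 - V_1)/R1 = (5 - 1.012)/13 = 0.3067 A
|I_R1| = 0.3067 A

Final answer: |I_R1| = 0.3067 A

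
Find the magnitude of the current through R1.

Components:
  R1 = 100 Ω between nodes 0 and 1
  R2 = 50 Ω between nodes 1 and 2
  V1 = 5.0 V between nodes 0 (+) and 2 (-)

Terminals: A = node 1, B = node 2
Nodal analysis, taking node 2 as the 0 V reference.
Source V1 fixes V_0 = 5 V.
KCL at each unknown node (sum of currents leaving = 0; resistances in Ω):
  Node 1: (V_1 - 5)/100 + (V_1 - 0)/50 = 0
Collecting terms: 0.03 × V_1 = 0.05  =>  V_1 = 1.667 V
I_R1 = (V_0 - V_1)/R1 = (5 - 1.667)/100 = 0.03333 A
|I_R1| = 0.03333 A

Final answer: |I_R1| = 0.03333 A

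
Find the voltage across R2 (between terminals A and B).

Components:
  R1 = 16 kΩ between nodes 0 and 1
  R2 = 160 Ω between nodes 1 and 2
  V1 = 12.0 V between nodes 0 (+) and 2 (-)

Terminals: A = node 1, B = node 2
R1 and R2 are in series across V1 (node 0 → node 1 → node 2), and the output A–B is taken across R2, so this is a voltage divider.
Series current: I = V1/(R1 + R2) = 12/(16000 + 160) = 12/16160 = 0.0007426 A
V_R2 = I × R2 = V1 × R2/(R1 + R2) = 12 × 160/16160 = 0.1188 V

Final answer: 0.1188 V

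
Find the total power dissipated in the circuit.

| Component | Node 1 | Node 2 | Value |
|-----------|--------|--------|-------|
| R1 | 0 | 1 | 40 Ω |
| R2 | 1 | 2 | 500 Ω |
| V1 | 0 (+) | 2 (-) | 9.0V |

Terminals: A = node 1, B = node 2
Nodal analysis, taking node 2 as the 0 V reference.
Source V1 fixes V_0 = 9 V.
KCL at each unknown node (sum of currents leaving = 0; resistances in Ω):
  Node 1: (V_1 - 9)/40 + (V_1 - 0)/500 = 0
Collecting terms: 0.027 × V_1 = 0.225  =>  V_1 = 8.333 V
Power in each resistor, P = (ΔV)²/R:
  P_R1 = (9 - 8.333)²/40 = 0.01111 W
  P_R2 = (8.333 - 0)²/500 = 0.1389 W
P_total = P_R1 + P_R2 = 0.15 W

Final answer: 0.15 W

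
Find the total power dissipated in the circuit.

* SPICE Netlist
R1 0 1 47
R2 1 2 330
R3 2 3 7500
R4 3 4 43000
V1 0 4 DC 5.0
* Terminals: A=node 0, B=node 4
Nodal analysis, taking node 4 as the 0 V reference.
Source V1 fixes V_0 = 5 V.
KCL at each unknown node (sum of currents leaving = 0; resistances in Ω):
  Node 1: (V_1 - 5)/47 + (V_1 - V_2)/330 = 0
  Node 2: (V_2 - V_1)/330 + (V_2 - V_3)/7500 = 0
  Node 3: (V_3 - V_2)/7500 + (V_3 - 0)/43000 = 0
Collecting terms (coefficients in siemens):
  0.02431·V_1 - 0.00303·V_2 = 0.1064
  0.003164·V_2 - 0.00303·V_1 - 0.0001333·V_3 = 0
  0.0001566·V_3 - 0.0001333·V_2 = 0
Solving these 3 simultaneous equations (Gaussian elimination) gives:
  V_1 = 4.995 V, V_2 = 4.963 V, V_3 = 4.226 V
Power in each resistor, P = (ΔV)²/R:
  P_R1 = (5 - 4.995)²/47 = 0.0000004539 W
  P_R2 = (4.995 - 4.963)²/330 = 0.000003187 W
  P_R3 = (4.963 - 4.226)²/7500 = 0.00007244 W
  P_R4 = (4.226 - 0)²/43000 = 0.0004153 W
P_total = P_R1 + P_R2 + P_R3 + P_R4 = 0.0004914 W

Final answer: 0.0004914 W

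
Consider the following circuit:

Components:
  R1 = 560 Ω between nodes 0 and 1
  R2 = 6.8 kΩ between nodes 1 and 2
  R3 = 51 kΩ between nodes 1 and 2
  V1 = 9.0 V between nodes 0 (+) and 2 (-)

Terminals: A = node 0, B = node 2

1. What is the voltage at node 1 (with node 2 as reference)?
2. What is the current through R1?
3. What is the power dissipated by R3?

Nodal analysis, taking node 2 as the 0 V reference.
Source V1 fixes V_0 = 9 V.
KCL at each unknown node (sum of currents leaving = 0; resistances in Ω):
  Node 1: (V_1 - 9)/560 + (V_1 - 0)/6800 + (V_1 - 0)/51000 = 0
Collecting terms: 0.001952 × V_1 = 0.01607  =>  V_1 = 8.232 V
Part 1:
  Read off the nodal solution: V_1 = 8.232 V
Part 2:
  I_R1 = (V_0 - V_1)/R1 = (9 - 8.232)/560 = 0.001372 A
  Magnitude: I_R1 = 0.001372 A
Part 3:
  I_R3 = (V_1 - V_2)/R3 = (8.232 - 0)/51000 = 0.0001614 A
  P_R3 = I_R3² × R3 = (0.0001614)² × 51000 = 0.001329 W

Final answers:
1. V_1 = 8.232 V
2. I_R1 = 0.001372 A
3. P_R3 = 0.001329 W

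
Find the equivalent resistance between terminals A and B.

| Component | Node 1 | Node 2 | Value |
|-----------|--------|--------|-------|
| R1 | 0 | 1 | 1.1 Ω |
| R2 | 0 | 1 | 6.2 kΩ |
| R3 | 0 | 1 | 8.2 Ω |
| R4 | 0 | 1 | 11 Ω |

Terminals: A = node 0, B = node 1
Reduce the network between node 0 (A) and node 1 (B) by series/parallel combination:
  Rp1 = R1 ‖ R2 ‖ R3 ‖ R4 (parallel, all between nodes 0 and 1) = 1/(1/1.1 + 1/6200 + 1/8.2 + 1/11) = 0.8912 Ω
R_eq = 0.8912 Ω

Final answer: 0.8912 Ω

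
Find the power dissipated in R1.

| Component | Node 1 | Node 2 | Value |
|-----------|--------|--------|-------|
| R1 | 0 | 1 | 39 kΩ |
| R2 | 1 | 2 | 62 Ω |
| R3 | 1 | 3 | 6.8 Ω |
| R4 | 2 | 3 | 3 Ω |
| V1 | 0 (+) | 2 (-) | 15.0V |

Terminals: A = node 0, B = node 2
Nodal analysis, taking node 2 as the 0 V reference.
Source V1 fixes V_0 = 15 V.
KCL at each unknown node (sum of currents leaving = 0; resistances in Ω):
  Node 1: (V_1 - 15)/39000 + (V_1 - 0)/62 + (V_1 - V_3)/6.8 = 0
  Node 3: (V_3 - V_1)/6.8 + (V_3 - 0)/3 = 0
Collecting terms (coefficients in siemens):
  0.1632·V_1 - 0.1471·V_3 = 0.0003846
  0.4804·V_3 - 0.1471·V_1 = 0
Determinant D = (0.1632)(0.4804) - (-0.1471)(-0.1471) = 0.05678
V_1 = [(0.0003846)(0.4804) - (-0.1471)(0)]/D = 0.003254 V
V_3 = [(0.1632)(0) - (0.0003846)(-0.1471)]/D = 0.0009961 V
I_R1 = (V_0 - V_1)/R1 = (15 - 0.003254)/39000 = 0.0003845 A
P_R1 = I_R1² × R1 = (0.0003845)² × 39000 = 0.005767 W

Final answer: 0.005767 W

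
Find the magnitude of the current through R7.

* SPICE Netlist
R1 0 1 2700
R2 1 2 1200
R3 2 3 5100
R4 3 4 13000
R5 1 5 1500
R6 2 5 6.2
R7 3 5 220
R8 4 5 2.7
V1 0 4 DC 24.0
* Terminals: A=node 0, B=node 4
Nodal analysis, taking node 4 as the 0 V reference.
Source V1 fixes V_0 = 24 V.
KCL at each unknown node (sum of currents leaving = 0; resistances in Ω):
  Node 1: (V_1 - 24)/2700 + (V_1 - V_2)/1200 + (V_1 - V_5)/1500 = 0
  Node 2: (V_2 - V_1)/1200 + (V_2 - V_3)/5100 + (V_2 - V_5)/6.2 = 0
  Node 3: (V_3 - V_2)/5100 + (V_3 - 0)/13000 + (V_3 - V_5)/220 = 0
  Node 5: (V_5 - V_1)/1500 + (V_5 - V_2)/6.2 + (V_5 - V_3)/220 + (V_5 - 0)/2.7 = 0
Collecting terms (coefficients in siemens):
  0.00187·V_1 - 0.0008333·V_2 - 0.0006667·V_5 = 0.008889
  0.1623·V_2 - 0.0008333·V_1 - 0.0001961·V_3 - 0.1613·V_5 = 0
  0.004818·V_3 - 0.0001961·V_2 - 0.004545·V_5 = 0
  0.5369·V_5 - 0.0006667·V_1 - 0.1613·V_2 - 0.004545·V_3 = 0
Solving these 4 simultaneous equations (Gaussian elimination) gives:
  V_1 = 4.779 V, V_2 = 0.04365 V, V_3 = 0.0199 V, V_5 = 0.01922 V
I_R7 = (V_3 - V_5)/R7 = (0.0199 - 0.01922)/220 = 0.000003125 A
|I_R7| = 0.000003125 A

Final answer: |I_R7| = 3.125e-06 A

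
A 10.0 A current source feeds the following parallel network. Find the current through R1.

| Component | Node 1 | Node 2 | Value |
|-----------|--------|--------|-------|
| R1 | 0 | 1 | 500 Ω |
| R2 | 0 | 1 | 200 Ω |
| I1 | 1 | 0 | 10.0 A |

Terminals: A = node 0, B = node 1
All resistors sit directly between nodes 0 and 1, so they are in parallel and share one voltage V; the full source current 10 A splits among them.
1/R_par = 1/500 + 1/200 = 0.007 S  =>  R_par = 142.9 Ω
V = I × R_par = 10 × 142.9 = 1429 V
I_R1 = V/R1 = 1429/500 = 2.857 A

Final answer: 2.857 A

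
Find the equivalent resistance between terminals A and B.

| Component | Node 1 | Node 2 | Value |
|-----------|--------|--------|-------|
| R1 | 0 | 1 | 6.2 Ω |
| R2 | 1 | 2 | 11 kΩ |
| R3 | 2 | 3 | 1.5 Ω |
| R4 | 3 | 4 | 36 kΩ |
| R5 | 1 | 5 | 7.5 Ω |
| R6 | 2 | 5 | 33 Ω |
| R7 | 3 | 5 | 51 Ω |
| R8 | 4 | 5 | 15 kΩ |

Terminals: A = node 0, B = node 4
The network is not a plain series/parallel combination. Inject a 1 A test current into terminal A (node 0) and return it from terminal B (node 4); then R_eq = V_A / (1 A).
Nodal analysis, taking node 4 as the 0 V reference.
Current source I_test pushes 1 A into node 0 and draws it out of node 4.
KCL at each unknown node (sum of currents leaving = 0; resistances in Ω):
  Node 0: (V_0 - V_1)/6.2 - 1 = 0
  Node 1: (V_1 - V_0)/6.2 + (V_1 - V_2)/11000 + (V_1 - V_5)/7.5 = 0
  Node 2: (V_2 - V_1)/11000 + (V_2 - V_3)/1.5 + (V_2 - V_5)/33 = 0
  Node 3: (V_3 - V_2)/1.5 + (V_3 - 0)/36000 + (V_3 - V_5)/51 = 0
  Node 5: (V_5 - V_1)/7.5 + (V_5 - V_2)/33 + (V_5 - V_3)/51 + (V_5 - 0)/15000 = 0
Collecting terms (coefficients in siemens):
  0.1613·V_0 - 0.1613·V_1 = 1
  0.2947·V_1 - 0.1613·V_0 - 0.00009091·V_2 - 0.1333·V_5 = 0
  0.6971·V_2 - 0.00009091·V_1 - 0.6667·V_3 - 0.0303·V_5 = 0
  0.6863·V_3 - 0.6667·V_2 - 0.01961·V_5 = 0
  0.1833·V_5 - 0.1333·V_1 - 0.0303·V_2 - 0.01961·V_3 = 0
Solving these 5 simultaneous equations (Gaussian elimination) gives:
  V_0 = 10600 V, V_1 = 10600 V, V_2 = 10580 V, V_3 = 10580 V
  V_5 = 10590 V
R_eq = V_0 / 1 A = 10600 Ω = 10.6 kΩ

Final answer: 10.6 kΩ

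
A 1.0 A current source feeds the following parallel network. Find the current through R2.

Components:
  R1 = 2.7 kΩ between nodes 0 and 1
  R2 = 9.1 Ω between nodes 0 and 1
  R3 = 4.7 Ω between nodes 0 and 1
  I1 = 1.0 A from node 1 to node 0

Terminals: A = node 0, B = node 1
All resistors sit directly between nodes 0 and 1, so they are in parallel and share one voltage V; the full source current 1 A splits among them.
1/R_par = 1/2700 + 1/9.1 + 1/4.7 = 0.323 S  =>  R_par = 3.096 Ω
V = I × R_par = 1 × 3.096 = 3.096 V
I_R2 = V/R2 = 3.096/9.1 = 0.3402 A

Final answer: 0.3402 A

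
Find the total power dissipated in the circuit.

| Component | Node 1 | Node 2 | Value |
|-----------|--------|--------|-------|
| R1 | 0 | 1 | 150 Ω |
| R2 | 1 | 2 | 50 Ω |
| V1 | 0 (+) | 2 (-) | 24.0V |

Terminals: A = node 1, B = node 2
Nodal analysis, taking node 2 as the 0 V reference.
Source V1 fixes V_0 = 24 V.
KCL at each unknown node (sum of currents leaving = 0; resistances in Ω):
  Node 1: (V_1 - 24)/150 + (V_1 - 0)/50 = 0
Collecting terms: 0.02667 × V_1 = 0.16  =>  V_1 = 6 V
Power in each resistor, P = (ΔV)²/R:
  P_R1 = (24 - 6)²/150 = 2.16 W
  P_R2 = (6 - 0)²/50 = 0.72 W
P_total = P_R1 + P_R2 = 2.88 W

Final answer: 2.88 W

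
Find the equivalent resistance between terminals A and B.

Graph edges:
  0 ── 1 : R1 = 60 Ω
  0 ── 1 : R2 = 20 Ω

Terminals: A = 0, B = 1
Reduce the network between node 0 (A) and node 1 (B) by series/parallel combination:
  Rp1 = R1 ‖ R2 (parallel, both between nodes 0 and 1) = 1/(1/60 + 1/20) = 15 Ω
R_eq = 15 Ω

Final answer: 15 Ω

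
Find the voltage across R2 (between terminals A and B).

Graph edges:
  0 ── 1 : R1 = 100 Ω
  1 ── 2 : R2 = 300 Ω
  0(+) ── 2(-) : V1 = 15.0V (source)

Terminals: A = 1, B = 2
R1 and R2 are in series across V1 (node 0 → node 1 → node 2), and the output A–B is taken across R2, so this is a voltage divider.
Series current: I = V1/(R1 + R2) = 15/(100 + 300) = 15/400 = 0.0375 A
V_R2 = I × R2 = V1 × R2/(R1 + R2) = 15 × 300/400 = 11.25 V

Final answer: 11.25 V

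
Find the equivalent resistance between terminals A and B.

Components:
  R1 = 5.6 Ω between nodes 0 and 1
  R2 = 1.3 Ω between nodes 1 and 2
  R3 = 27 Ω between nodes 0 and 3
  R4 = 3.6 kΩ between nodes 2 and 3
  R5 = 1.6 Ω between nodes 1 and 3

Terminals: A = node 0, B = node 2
The network is not a plain series/parallel combination. Inject a 1 A test current into terminal A (node 0) and return it from terminal B (node 2); then R_eq = V_A / (1 A).
Nodal analysis, taking node 2 as the 0 V reference.
Current source I_test pushes 1 A into node 0 and draws it out of node 2.
KCL at each unknown node (sum of currents leaving = 0; resistances in Ω):
  Node 0: (V_0 - V_1)/5.6 + (V_0 - V_3)/27 - 1 = 0
  Node 1: (V_1 - V_0)/5.6 + (V_1 - 0)/1.3 + (V_1 - V_3)/1.6 = 0
  Node 3: (V_3 - V_0)/27 + (V_3 - V_1)/1.6 + (V_3 - 0)/3600 = 0
Collecting terms (coefficients in siemens):
  0.2156·V_0 - 0.1786·V_1 - 0.03704·V_3 = 1
  1.573·V_1 - 0.1786·V_0 - 0.625·V_3 = 0
  0.6623·V_3 - 0.03704·V_0 - 0.625·V_1 = 0
Solving these 3 simultaneous equations (Gaussian elimination) gives:
  V_0 = 5.982 V, V_1 = 1.299 V, V_3 = 1.561 V
R_eq = V_0 / 1 A = 5.982 Ω

Final answer: 5.982 Ω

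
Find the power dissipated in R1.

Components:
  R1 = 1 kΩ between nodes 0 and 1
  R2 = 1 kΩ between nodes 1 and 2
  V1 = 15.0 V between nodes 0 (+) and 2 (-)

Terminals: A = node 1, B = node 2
Nodal analysis, taking node 2 as the 0 V reference.
Source V1 fixes V_0 = 15 V.
KCL at each unknown node (sum of currents leaving = 0; resistances in Ω):
  Node 1: (V_1 - 15)/1000 + (V_1 - 0)/1000 = 0
Collecting terms: 0.002 × V_1 = 0.015  =>  V_1 = 7.5 V
I_R1 = (V_0 - V_1)/R1 = (15 - 7.5)/1000 = 0.0075 A
P_R1 = I_R1² × R1 = (0.0075)² × 1000 = 0.05625 W

Final answer: 0.05625 W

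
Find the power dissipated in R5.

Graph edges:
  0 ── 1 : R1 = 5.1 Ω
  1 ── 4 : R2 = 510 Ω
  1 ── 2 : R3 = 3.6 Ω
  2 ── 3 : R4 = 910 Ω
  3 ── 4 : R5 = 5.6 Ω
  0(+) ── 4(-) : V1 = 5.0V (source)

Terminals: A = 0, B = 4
Nodal analysis, taking node 4 as the 0 V reference.
Source V1 fixes V_0 = 5 V.
KCL at each unknown node (sum of currents leaving = 0; resistances in Ω):
  Node 1: (V_1 - 5)/5.1 + (V_1 - 0)/510 + (V_1 - V_2)/3.6 = 0
  Node 2: (V_2 - V_1)/3.6 + (V_2 - V_3)/910 = 0
  Node 3: (V_3 - V_2)/910 + (V_3 - 0)/5.6 = 0
Collecting terms (coefficients in siemens):
  0.4758·V_1 - 0.2778·V_2 = 0.9804
  0.2789·V_2 - 0.2778·V_1 - 0.001099·V_3 = 0
  0.1797·V_3 - 0.001099·V_2 = 0
Solving these 3 simultaneous equations (Gaussian elimination) gives:
  V_1 = 4.923 V, V_2 = 4.904 V, V_3 = 0.02999 V
I_R5 = (V_3 - V_4)/R5 = (0.02999 - 0)/5.6 = 0.005356 A
P_R5 = I_R5² × R5 = (0.005356)² × 5.6 = 0.0001607 W

Final answer: 0.0001607 W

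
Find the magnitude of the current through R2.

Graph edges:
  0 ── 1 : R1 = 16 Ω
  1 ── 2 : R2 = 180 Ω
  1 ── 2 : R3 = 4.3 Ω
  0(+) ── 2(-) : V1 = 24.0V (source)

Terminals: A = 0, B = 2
Nodal analysis, taking node 2 as the 0 V reference.
Source V1 fixes V_0 = 24 V.
KCL at each unknown node (sum of currents leaving = 0; resistances in Ω):
  Node 1: (V_1 - 24)/16 + (V_1 - 0)/180 + (V_1 - 0)/4.3 = 0
Collecting terms: 0.3006 × V_1 = 1.5  =>  V_1 = 4.99 V
I_R2 = (V_1 - V_2)/R2 = (4.99 - 0)/180 = 0.02772 A
|I_R2| = 0.02772 A

Final answer: |I_R2| = 0.02772 A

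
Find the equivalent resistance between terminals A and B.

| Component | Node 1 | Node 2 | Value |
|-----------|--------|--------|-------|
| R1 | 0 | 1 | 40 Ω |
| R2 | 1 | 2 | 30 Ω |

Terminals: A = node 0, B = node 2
Reduce the network between node 0 (A) and node 2 (B) by series/parallel combination:
  Rs1 = R1 + R2 (series, joined only at node 1) = 40 + 30 = 70 Ω
R_eq = 70 Ω

Final answer: 70 Ω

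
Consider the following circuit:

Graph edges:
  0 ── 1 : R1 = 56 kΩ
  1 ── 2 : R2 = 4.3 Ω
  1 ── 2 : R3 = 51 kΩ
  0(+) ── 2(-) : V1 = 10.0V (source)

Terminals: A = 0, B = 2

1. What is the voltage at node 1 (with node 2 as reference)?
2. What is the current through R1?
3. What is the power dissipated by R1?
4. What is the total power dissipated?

Nodal analysis, taking node 2 as the 0 V reference.
Source V1 fixes V_0 = 10 V.
KCL at each unknown node (sum of currents leaving = 0; resistances in Ω):
  Node 1: (V_1 - 10)/56000 + (V_1 - 0)/4.3 + (V_1 - 0)/51000 = 0
Collecting terms: 0.2326 × V_1 = 0.0001786  =>  V_1 = 0.0007677 V
Part 1:
  Read off the nodal solution: V_1 = 0.0007677 V
Part 2:
  I_R1 = (V_0 - V_1)/R1 = (10 - 0.0007677)/56000 = 0.0001786 A
  Magnitude: I_R1 = 0.0001786 A
Part 3:
  I_R1 = (V_0 - V_1)/R1 = (10 - 0.0007677)/56000 = 0.0001786 A
  P_R1 = I_R1² × R1 = (0.0001786)² × 56000 = 0.001785 W
Part 4:
  Power in each resistor, P = (ΔV)²/R:
    P_R1 = (10 - 0.0007677)²/56000 = 0.001785 W
    P_R2 = (0.0007677 - 0)²/4.3 = 0.0000001371 W
    P_R3 = (0.0007677 - 0)²/51000 = 0.00000000001156 W
  P_total = P_R1 + P_R2 + P_R3 = 0.001786 W

Final answers:
1. V_1 = 0.0007677 V
2. I_R1 = 0.0001786 A
3. P_R1 = 0.001785 W
4. P_total = 0.001786 W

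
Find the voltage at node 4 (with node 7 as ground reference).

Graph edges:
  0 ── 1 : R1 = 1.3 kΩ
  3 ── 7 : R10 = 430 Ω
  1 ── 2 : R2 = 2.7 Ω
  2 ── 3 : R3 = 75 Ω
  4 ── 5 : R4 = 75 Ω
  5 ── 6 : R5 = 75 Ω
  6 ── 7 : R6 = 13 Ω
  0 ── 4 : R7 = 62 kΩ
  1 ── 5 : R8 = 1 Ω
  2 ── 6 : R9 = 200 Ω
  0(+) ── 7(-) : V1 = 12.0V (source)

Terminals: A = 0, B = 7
Nodal analysis, taking node 7 as the 0 V reference.
Source V1 fixes V_0 = 12 V.
KCL at each unknown node (sum of currents leaving = 0; resistances in Ω):
  Node 1: (V_1 - 12)/1300 + (V_1 - V_2)/2.7 + (V_1 - V_5)/1 = 0
  Node 2: (V_2 - V_1)/2.7 + (V_2 - V_3)/75 + (V_2 - V_6)/200 = 0
  Node 3: (V_3 - V_2)/75 + (V_3 - 0)/430 = 0
  Node 4: (V_4 - V_5)/75 + (V_4 - 12)/62000 = 0
  Node 5: (V_5 - V_4)/75 + (V_5 - V_6)/75 + (V_5 - V_1)/1 = 0
  Node 6: (V_6 - V_5)/75 + (V_6 - 0)/13 + (V_6 - V_2)/200 = 0
Collecting terms (coefficients in siemens):
  1.371·V_1 - 0.3704·V_2 - 1·V_5 = 0.009231
  0.3887·V_2 - 0.3704·V_1 - 0.01333·V_3 - 0.005·V_6 = 0
  0.01566·V_3 - 0.01333·V_2 = 0
  0.01335·V_4 - 0.01333·V_5 = 0.0001935
  1.027·V_5 - 1·V_1 - 0.01333·V_4 - 0.01333·V_6 = 0
  0.09526·V_6 - 0.005·V_2 - 0.01333·V_5 = 0
Solving these 6 simultaneous equations (Gaussian elimination) gives:
  V_1 = 0.5428 V, V_2 = 0.5341 V, V_3 = 0.4548 V, V_4 = 0.551 V
  V_5 = 0.5372 V, V_6 = 0.1032 V
The requested potential is V_4 = 0.551 V.

Final answer: V_4 = 0.551 V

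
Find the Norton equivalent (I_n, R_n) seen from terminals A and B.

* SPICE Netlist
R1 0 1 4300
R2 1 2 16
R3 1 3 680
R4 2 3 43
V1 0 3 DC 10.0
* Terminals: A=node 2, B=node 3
Find the Thévenin equivalent first; then I_n = V_th/R_th and R_n = R_th.
Step 1 — V_th is the open-circuit voltage V_A - V_B (nothing connected across the terminals).
Nodal analysis, taking node 3 as the 0 V reference.
Source V1 fixes V_0 = 10 V.
KCL at each unknown node (sum of currents leaving = 0; resistances in Ω):
  Node 1: (V_1 - 10)/4300 + (V_1 - V_2)/16 + (V_1 - 0)/680 = 0
  Node 2: (V_2 - V_1)/16 + (V_2 - 0)/43 = 0
Collecting terms (coefficients in siemens):
  0.0642·V_1 - 0.0625·V_2 = 0.002326
  0.08576·V_2 - 0.0625·V_1 = 0
Determinant D = (0.0642)(0.08576) - (-0.0625)(-0.0625) = 0.0016
V_1 = [(0.002326)(0.08576) - (-0.0625)(0)]/D = 0.1247 V
V_2 = [(0.0642)(0) - (0.002326)(-0.0625)]/D = 0.09087 V
V_th = V_2 - V_3 = 0.09087 - 0 = 0.09087 V
Step 2 — R_th: zero the source — replace V1 by a short circuit (node 3 merges into node 0) — and find the resistance seen between A (node 2) and B (node 0).
Reduce the network between node 2 (A) and node 0 (B) by series/parallel combination:
  Rp1 = R1 ‖ R3 (parallel, both between nodes 0 and 1) = 1/(1/4300 + 1/680) = 587.1 Ω
  Rs1 = R2 + Rp1 (series, joined only at node 1) = 16 + 587.1 = 603.1 Ω
  Rp2 = R4 ‖ Rs1 (parallel, both between nodes 0 and 2) = 1/(1/43 + 1/603.1) = 40.14 Ω
R_th = 40.14 Ω
I_n = V_th/R_th = 0.09087/40.14 = 0.002264 A, and R_n = R_th = 40.14 Ω

Final answer: I_n = 0.002264 A, R_n = 40.14 Ω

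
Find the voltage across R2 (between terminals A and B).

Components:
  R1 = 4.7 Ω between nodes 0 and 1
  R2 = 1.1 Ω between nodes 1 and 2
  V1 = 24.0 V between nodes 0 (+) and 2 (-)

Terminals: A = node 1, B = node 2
R1 and R2 are in series across V1 (node 0 → node 1 → node 2), and the output A–B is taken across R2, so this is a voltage divider.
Series current: I = V1/(R1 + R2) = 24/(4.7 + 1.1) = 24/5.8 = 4.138 A
V_R2 = I × R2 = V1 × R2/(R1 + R2) = 24 × 1.1/5.8 = 4.552 V

Final answer: 4.552 V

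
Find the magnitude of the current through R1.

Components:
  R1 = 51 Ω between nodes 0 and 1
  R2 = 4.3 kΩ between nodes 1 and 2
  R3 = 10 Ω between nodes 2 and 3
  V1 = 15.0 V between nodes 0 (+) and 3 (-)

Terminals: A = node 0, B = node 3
Nodal analysis, taking node 3 as the 0 V reference.
Source V1 fixes V_0 = 15 V.
KCL at each unknown node (sum of currents leaving = 0; resistances in Ω):
  Node 1: (V_1 - 15)/51 + (V_1 - V_2)/4300 = 0
  Node 2: (V_2 - V_1)/4300 + (V_2 - 0)/10 = 0
Collecting terms (coefficients in siemens):
  0.01984·V_1 - 0.0002326·V_2 = 0.2941
  0.1002·V_2 - 0.0002326·V_1 = 0
Determinant D = (0.01984)(0.1002) - (-0.0002326)(-0.0002326) = 0.001989
V_1 = [(0.2941)(0.1002) - (-0.0002326)(0)]/D = 14.82 V
V_2 = [(0.01984)(0) - (0.2941)(-0.0002326)]/D = 0.0344 V
I_R1 = (V_0 - V_1)/R1 = (15 - 14.82)/51 = 0.00344 A
|I_R1| = 0.00344 A

Final answer: |I_R1| = 0.00344 A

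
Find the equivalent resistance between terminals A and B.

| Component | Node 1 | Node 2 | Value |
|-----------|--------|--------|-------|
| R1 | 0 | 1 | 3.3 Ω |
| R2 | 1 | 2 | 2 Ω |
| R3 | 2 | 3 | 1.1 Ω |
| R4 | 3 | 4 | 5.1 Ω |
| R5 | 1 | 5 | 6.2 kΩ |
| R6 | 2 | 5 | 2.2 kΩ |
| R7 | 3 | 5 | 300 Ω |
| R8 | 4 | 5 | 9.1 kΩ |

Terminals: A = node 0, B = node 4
The network is not a plain series/parallel combination. Inject a 1 A test current into terminal A (node 0) and return it from terminal B (node 4); then R_eq = V_A / (1 A).
Nodal analysis, taking node 4 as the 0 V reference.
Current source I_test pushes 1 A into node 0 and draws it out of node 4.
KCL at each unknown node (sum of currents leaving = 0; resistances in Ω):
  Node 0: (V_0 - V_1)/3.3 - 1 = 0
  Node 1: (V_1 - V_0)/3.3 + (V_1 - V_2)/2 + (V_1 - V_5)/6200 = 0
  Node 2: (V_2 - V_1)/2 + (V_2 - V_3)/1.1 + (V_2 - V_5)/2200 = 0
  Node 3: (V_3 - V_2)/1.1 + (V_3 - 0)/5.1 + (V_3 - V_5)/300 = 0
  Node 5: (V_5 - V_1)/6200 + (V_5 - V_2)/2200 + (V_5 - V_3)/300 + (V_5 - 0)/9100 = 0
Collecting terms (coefficients in siemens):
  0.303·V_0 - 0.303·V_1 = 1
  0.8032·V_1 - 0.303·V_0 - 0.5·V_2 - 0.0001613·V_5 = 0
  1.41·V_2 - 0.5·V_1 - 0.9091·V_3 - 0.0004545·V_5 = 0
  1.109·V_3 - 0.9091·V_2 - 0.003333·V_5 = 0
  0.004059·V_5 - 0.0001613·V_1 - 0.0004545·V_2 - 0.003333·V_3 = 0
Solving these 5 simultaneous equations (Gaussian elimination) gives:
  V_0 = 11.5 V, V_1 = 8.195 V, V_2 = 6.196 V, V_3 = 5.097 V
  V_5 = 5.205 V
R_eq = V_0 / 1 A = 11.5 Ω

Final answer: 11.5 Ω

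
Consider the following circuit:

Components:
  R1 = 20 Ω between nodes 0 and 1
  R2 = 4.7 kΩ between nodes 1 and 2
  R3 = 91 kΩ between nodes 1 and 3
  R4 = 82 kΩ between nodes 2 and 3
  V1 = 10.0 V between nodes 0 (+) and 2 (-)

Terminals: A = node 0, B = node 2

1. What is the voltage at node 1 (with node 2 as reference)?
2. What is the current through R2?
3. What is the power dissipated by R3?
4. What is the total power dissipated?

Nodal analysis, taking node 2 as the 0 V reference.
Source V1 fixes V_0 = 10 V.
KCL at each unknown node (sum of currents leaving = 0; resistances in Ω):
  Node 1: (V_1 - 10)/20 + (V_1 - 0)/4700 + (V_1 - V_3)/91000 = 0
  Node 3: (V_3 - V_1)/91000 + (V_3 - 0)/82000 = 0
Collecting terms (coefficients in siemens):
  0.05022·V_1 - 0.00001099·V_3 = 0.5
  0.00002318·V_3 - 0.00001099·V_1 = 0
Determinant D = (0.05022)(0.00002318) - (-0.00001099)(-0.00001099) = 0.000001164
V_1 = [(0.5)(0.00002318) - (-0.00001099)(0)]/D = 9.956 V
V_3 = [(0.05022)(0) - (0.5)(-0.00001099)]/D = 4.719 V
Part 1:
  Read off the nodal solution: V_1 = 9.956 V
Part 2:
  I_R2 = (V_1 - V_2)/R2 = (9.956 - 0)/4700 = 0.002118 A
  Magnitude: I_R2 = 0.002118 A
Part 3:
  I_R3 = (V_1 - V_3)/R3 = (9.956 - 4.719)/91000 = 0.00005755 A
  P_R3 = I_R3² × R3 = (0.00005755)² × 91000 = 0.0003014 W
Part 4:
  Power in each resistor, P = (ΔV)²/R:
    P_R1 = (10 - 9.956)²/20 = 0.0000947 W
    P_R2 = (9.956 - 0)²/4700 = 0.02109 W
    P_R3 = (9.956 - 4.719)²/91000 = 0.0003014 W
    P_R4 = (0 - 4.719)²/82000 = 0.0002716 W
  P_total = P_R1 + P_R2 + P_R3 + P_R4 = 0.02176 W

Final answers:
1. V_1 = 9.956 V
2. I_R2 = 0.002118 A
3. P_R3 = 0.0003014 W
4. P_total = 0.02176 W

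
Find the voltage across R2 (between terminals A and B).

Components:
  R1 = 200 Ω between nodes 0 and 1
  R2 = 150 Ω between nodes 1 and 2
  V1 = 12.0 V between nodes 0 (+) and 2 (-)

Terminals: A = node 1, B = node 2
R1 and R2 are in series across V1 (node 0 → node 1 → node 2), and the output A–B is taken across R2, so this is a voltage divider.
Series current: I = V1/(R1 + R2) = 12/(200 + 150) = 12/350 = 0.03429 A
V_R2 = I × R2 = V1 × R2/(R1 + R2) = 12 × 150/350 = 5.143 V

Final answer: 5.143 V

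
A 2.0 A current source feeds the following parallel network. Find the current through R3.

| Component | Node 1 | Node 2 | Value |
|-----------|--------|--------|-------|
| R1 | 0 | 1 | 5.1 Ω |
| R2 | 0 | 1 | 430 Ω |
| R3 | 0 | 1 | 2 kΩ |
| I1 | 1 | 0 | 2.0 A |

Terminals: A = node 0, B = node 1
All resistors sit directly between nodes 0 and 1, so they are in parallel and share one voltage V; the full source current 2 A splits among them.
1/R_par = 1/5.1 + 1/430 + 1/2000 = 0.1989 S  =>  R_par = 5.028 Ω
V = I × R_par = 2 × 5.028 = 10.06 V
I_R3 = V/R3 = 10.06/2000 = 0.005028 A

Final answer: 0.005028 A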